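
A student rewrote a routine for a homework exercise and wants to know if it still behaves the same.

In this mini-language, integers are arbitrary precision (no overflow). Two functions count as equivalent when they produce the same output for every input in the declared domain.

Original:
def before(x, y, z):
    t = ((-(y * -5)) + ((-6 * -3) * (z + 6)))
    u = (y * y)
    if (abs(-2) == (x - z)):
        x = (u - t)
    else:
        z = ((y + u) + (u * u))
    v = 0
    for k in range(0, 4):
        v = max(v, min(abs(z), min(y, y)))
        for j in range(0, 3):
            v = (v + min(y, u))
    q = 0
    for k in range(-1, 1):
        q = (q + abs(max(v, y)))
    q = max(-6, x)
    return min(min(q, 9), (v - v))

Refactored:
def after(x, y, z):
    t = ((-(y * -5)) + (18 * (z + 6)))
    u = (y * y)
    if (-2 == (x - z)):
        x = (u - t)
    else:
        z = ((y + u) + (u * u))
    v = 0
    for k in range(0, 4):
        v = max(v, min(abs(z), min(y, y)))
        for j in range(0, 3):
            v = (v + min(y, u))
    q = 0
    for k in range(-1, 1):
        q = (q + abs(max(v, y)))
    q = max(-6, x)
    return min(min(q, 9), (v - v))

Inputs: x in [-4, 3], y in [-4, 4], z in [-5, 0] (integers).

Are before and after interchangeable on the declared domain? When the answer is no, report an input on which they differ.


On input x=-4, y=-4, z=-2, before returns -4 while after returns -6.
verdict: not equivalent; witness: x=-4, y=-4, z=-2


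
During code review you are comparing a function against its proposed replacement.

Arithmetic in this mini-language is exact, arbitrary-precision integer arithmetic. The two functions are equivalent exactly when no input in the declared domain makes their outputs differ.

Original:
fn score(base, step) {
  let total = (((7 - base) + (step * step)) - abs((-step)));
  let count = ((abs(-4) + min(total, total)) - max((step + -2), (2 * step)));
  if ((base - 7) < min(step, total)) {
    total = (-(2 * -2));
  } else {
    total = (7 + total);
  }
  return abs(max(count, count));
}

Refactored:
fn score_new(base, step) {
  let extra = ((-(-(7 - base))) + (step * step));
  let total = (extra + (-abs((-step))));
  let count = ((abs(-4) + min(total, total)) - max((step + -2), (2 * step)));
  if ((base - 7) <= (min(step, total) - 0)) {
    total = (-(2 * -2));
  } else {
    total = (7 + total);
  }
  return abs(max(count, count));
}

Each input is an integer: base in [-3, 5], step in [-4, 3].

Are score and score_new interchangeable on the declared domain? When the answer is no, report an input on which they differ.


Equivalent. One difference looks behavioral, but it never changes the outcome for any declared input.
An exhaustive pass over the 72 declared inputs shows identical outputs.
As a probe, take base=-1, step=-4: score runs total=20, then count=30, then ((base - 7) < min(step, total)) is true, then total=4, then returns 30; score_new runs extra=24, then total=20, then count=30, then ((base - 7) <= (min(step, total) - 0)) is true, then total=4, then returns 30; both end at 30.
verdict: equivalent


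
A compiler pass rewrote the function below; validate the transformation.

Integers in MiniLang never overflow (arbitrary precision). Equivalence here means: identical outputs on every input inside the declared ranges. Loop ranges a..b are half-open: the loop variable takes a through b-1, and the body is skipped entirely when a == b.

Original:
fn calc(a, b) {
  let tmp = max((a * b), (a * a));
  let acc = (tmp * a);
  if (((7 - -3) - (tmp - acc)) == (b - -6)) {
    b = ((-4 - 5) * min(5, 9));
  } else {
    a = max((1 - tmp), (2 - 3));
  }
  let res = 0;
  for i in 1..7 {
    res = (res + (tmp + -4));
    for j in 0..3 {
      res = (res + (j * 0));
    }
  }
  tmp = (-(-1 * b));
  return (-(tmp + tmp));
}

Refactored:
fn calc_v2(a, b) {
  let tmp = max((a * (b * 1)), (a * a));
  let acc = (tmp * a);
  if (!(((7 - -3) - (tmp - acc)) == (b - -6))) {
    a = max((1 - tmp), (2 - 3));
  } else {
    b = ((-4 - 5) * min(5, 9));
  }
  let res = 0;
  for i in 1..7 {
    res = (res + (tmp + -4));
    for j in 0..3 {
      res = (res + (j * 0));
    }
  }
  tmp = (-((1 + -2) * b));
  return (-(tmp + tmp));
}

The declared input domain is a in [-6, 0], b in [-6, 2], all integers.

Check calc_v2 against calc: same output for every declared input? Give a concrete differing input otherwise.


Side by side, the visible changes include: constant usage differs; also arithmetic usage differs; also boolean connective usage differs.
One worked example (a=-3, b=-1) — calc: tmp becomes 9; next acc becomes -27; next (((7 - -3) - (tmp - acc)) == (b - -6)) evaluates to false; next a becomes -1; next res becomes 0; next at i=1:; next res becomes 5; next at j=0:; next res becomes 5; next at j=1:; next res becomes 5; next at j=2:; next res becomes 5; next at i=2:; next res becomes 10; next at j=0:; next res becomes 10; next at j=1:; next res becomes 10; next at j=2:; next res becomes 10; next at i=3:; next res becomes 15; next at j=0:; next res becomes 15; next at j=1:; next res becomes 15; next at j=2:; next res becomes 15; next at i=4:; next res becomes 20; next at j=0:; next res becomes 20; next at j=1:; next res becomes 20; next at j=2:; next res becomes 20; next at i=5:; next res becomes 25; next at j=0:; next res becomes 25; next at j=1:; next res becomes 25; next at j=2:; next res becomes 25; next at i=6:; next res becomes 30; next at j=0:; next res becomes 30; next at j=1:; next res becomes 30; next at j=2:; next res becomes 30; next tmp becomes -1; next final value 2; calc_v2: tmp becomes 9; next acc becomes -27; next (!(((7 - -3) - (tmp - acc)) == (b - -6))) evaluates to true; next a becomes -1; next res becomes 0; next at i=1:; next res becomes 5; next at j=0:; next res becomes 5; next at j=1:; next res becomes 5; next at j=2:; next res becomes 5; next at i=2:; next res becomes 10; next at j=0:; next res becomes 10; next at j=1:; next res becomes 10; next at j=2:; next res becomes 10; next at i=3:; next res becomes 15; next at j=0:; next res becomes 15; next at j=1:; next res becomes 15; next at j=2:; next res becomes 15; next at i=4:; next res becomes 20; next at j=0:; next res becomes 20; next at j=1:; next res becomes 20; next at j=2:; next res becomes 20; next at i=5:; next res becomes 25; next at j=0:; next res becomes 25; next at j=1:; next res becomes 25; next at j=2:; next res becomes 25; next at i=6:; next res becomes 30; next at j=0:; next res becomes 30; next at j=1:; next res becomes 30; next at j=2:; next res becomes 30; next tmp becomes -1; next final value 2; agreement on 2.
Every one of the 63 inputs gives matching results.
verdict: equivalent


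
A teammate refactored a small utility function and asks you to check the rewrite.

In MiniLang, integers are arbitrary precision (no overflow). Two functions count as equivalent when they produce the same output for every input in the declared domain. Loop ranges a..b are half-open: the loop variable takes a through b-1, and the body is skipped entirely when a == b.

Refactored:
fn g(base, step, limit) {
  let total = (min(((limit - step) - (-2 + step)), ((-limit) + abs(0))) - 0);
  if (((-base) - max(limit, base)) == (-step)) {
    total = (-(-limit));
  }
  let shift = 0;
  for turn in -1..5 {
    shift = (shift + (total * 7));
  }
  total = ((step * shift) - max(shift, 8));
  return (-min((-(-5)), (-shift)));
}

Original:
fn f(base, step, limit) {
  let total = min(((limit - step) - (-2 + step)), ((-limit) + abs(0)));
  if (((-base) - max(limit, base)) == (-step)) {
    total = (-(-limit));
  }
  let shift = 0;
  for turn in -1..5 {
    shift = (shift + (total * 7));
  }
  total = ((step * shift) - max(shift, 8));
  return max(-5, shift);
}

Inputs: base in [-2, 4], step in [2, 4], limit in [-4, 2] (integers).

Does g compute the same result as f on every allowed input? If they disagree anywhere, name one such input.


This is a faithful refactor — constant usage differs, min/max/abs usage differs, arithmetic usage differs, but the computed results match everywhere.
As a probe, take base=-1, step=3, limit=-3: f runs total := -7 | (((-base) - max(limit, base)) == (-step)): false | shift := 0 | iter turn=-1: | shift := -49 | iter turn=0: | shift := -98 | iter turn=1: | shift := -147 | iter turn=2: | shift := -196 | iter turn=3: | shift := -245 | iter turn=4: | shift := -294 | total := -890 | result -5; g runs total := -7 | (((-base) - max(limit, base)) == (-step)): false | shift := 0 | iter turn=-1: | shift := -49 | iter turn=0: | shift := -98 | iter turn=1: | shift := -147 | iter turn=2: | shift := -196 | iter turn=3: | shift := -245 | iter turn=4: | shift := -294 | total := -890 | result -5; both end at -5.
Checked all 147 inputs in the declared domain: the outputs agree on every one.
verdict: equivalent


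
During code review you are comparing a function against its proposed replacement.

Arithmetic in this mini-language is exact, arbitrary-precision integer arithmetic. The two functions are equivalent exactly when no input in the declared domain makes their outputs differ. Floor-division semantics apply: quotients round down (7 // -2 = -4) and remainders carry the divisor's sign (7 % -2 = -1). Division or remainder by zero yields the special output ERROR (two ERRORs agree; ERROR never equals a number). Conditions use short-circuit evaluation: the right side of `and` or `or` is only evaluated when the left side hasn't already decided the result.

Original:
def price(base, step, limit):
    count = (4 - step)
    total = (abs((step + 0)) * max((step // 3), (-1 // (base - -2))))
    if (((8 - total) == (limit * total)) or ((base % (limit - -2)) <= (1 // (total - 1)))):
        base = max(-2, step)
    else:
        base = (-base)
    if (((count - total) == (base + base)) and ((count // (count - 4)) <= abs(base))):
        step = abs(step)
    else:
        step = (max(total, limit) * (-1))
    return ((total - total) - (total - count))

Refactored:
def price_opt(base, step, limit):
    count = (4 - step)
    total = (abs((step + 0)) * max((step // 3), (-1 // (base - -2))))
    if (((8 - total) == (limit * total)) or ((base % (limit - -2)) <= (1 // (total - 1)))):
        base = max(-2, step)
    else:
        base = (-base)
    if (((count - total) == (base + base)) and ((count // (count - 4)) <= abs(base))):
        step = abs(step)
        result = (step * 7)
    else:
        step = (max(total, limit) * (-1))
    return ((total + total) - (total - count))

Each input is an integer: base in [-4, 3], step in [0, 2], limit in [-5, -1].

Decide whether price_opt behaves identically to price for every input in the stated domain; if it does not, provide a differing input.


There is a counterexample at base=-3, step=2, limit=-5: 0 on one side, 4 on the other.
price: count=2, then total=2, then (((8 - total) == (limit * total)) or ((base % (limit - -2)) <= (1 // (total - 1)))) is true, then base=2, then (((count - total) == (base + base)) and ((count // (count - 4)) <= abs(base))) is false, then step=-2, then returns 0
price_opt: count=2, then total=2, then (((8 - total) == (limit * total)) or ((base % (limit - -2)) <= (1 // (total - 1)))) is true, then base=2, then (((count - total) == (base + base)) and ((count // (count - 4)) <= abs(base))) is false, then step=-2, then returns 4
verdict: not equivalent; witness: base=-3, step=2, limit=-5


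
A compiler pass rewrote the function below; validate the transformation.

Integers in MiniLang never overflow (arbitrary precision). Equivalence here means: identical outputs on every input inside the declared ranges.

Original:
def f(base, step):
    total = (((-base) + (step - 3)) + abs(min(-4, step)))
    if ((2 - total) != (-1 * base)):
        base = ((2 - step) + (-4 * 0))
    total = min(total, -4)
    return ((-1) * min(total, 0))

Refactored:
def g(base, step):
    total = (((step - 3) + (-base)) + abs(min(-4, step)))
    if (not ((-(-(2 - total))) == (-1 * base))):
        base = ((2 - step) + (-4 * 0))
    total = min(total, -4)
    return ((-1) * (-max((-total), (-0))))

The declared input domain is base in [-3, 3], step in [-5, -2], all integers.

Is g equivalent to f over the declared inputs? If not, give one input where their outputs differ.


This is a faithful refactor — min/max/abs usage differs, boolean connective usage differs, comparison usage differs, but the computed results match everywhere.
Tracing base=2, step=-3: f: total = -4; ((2 - total) != (-1 * base)) -> true; base = 5; total = -4; return 4 | g: total = -4; (not ((-(-(2 - total))) == (-1 * base))) -> true; base = 5; total = -4; return 4 — matching result 4.
Every one of the 28 inputs gives matching results.
verdict: equivalent


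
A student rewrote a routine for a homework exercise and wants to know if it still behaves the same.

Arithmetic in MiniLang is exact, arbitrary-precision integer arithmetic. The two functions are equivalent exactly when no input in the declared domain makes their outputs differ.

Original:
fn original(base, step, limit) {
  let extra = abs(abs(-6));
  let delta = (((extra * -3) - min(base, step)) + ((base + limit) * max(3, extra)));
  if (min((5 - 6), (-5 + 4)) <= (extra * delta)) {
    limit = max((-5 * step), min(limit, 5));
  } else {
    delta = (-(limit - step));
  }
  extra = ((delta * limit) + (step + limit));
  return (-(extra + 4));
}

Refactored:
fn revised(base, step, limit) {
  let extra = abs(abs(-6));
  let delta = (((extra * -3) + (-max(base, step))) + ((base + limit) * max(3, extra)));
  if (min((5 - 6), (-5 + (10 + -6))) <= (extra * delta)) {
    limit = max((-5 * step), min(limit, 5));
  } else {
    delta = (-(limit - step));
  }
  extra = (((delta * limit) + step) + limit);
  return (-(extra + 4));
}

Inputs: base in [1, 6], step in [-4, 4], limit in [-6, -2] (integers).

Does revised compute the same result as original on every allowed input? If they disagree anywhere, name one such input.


Consider the input base=5, step=-4, limit=-2.
original: extra=6, then delta=4, then (min((5 - 6), (-5 + 4)) <= (extra * delta)) is true, then limit=20, then extra=96, then returns -100
revised: extra=6, then delta=-5, then (min((5 - 6), (-5 + (10 + -6))) <= (extra * delta)) is false, then delta=-2, then extra=-2, then returns -2
-100 != -2, so the rewrite changes behavior.
verdict: not equivalent; witness: base=5, step=-4, limit=-2


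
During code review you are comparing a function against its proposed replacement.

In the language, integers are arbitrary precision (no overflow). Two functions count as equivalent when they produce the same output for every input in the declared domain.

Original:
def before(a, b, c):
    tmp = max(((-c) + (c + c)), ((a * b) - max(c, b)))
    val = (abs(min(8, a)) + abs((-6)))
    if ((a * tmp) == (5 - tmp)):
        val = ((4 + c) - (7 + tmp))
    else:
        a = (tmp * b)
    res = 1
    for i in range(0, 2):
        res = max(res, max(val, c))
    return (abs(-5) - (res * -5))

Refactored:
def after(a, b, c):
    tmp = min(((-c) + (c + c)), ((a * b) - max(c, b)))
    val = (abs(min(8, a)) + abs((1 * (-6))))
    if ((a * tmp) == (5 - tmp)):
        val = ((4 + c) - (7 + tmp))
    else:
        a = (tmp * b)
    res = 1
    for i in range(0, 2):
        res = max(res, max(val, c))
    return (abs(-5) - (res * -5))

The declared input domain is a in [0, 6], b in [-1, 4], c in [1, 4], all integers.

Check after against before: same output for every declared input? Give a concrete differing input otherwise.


There is a counterexample at a=4, b=-1, c=1: 10 on one side, 55 on the other.
before: tmp becomes 1; next val becomes 10; next ((a * tmp) == (5 - tmp)) evaluates to true; next val becomes -3; next res becomes 1; next at i=0:; next res becomes 1; next at i=1:; next res becomes 1; next final value 10
after: tmp becomes -5; next val becomes 10; next ((a * tmp) == (5 - tmp)) evaluates to false; next a becomes 5; next res becomes 1; next at i=0:; next res becomes 10; next at i=1:; next res becomes 10; next final value 55
verdict: not equivalent; witness: a=4, b=-1, c=1


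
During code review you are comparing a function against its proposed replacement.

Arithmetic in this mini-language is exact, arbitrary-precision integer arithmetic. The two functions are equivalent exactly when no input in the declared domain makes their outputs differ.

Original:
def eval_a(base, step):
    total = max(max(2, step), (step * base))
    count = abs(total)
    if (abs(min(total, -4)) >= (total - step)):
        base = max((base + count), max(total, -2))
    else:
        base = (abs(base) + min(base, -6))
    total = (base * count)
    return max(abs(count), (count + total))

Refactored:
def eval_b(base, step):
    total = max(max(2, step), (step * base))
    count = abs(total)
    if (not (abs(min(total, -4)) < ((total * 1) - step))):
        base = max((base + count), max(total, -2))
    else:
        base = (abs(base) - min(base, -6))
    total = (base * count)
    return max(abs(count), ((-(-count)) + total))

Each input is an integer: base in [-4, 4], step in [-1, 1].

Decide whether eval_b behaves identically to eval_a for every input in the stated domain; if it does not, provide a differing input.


Take base=-4, step=-1.
eval_a: total := 4 | count := 4 | (abs(min(total, -4)) >= (total - step)): false | base := -2 | total := -8 | result 4
eval_b: total := 4 | count := 4 | (not (abs(min(total, -4)) < ((total * 1) - step))): false | base := 10 | total := 40 | result 44
4 against 44: the behavior changed.
verdict: not equivalent; witness: base=-4, step=-1


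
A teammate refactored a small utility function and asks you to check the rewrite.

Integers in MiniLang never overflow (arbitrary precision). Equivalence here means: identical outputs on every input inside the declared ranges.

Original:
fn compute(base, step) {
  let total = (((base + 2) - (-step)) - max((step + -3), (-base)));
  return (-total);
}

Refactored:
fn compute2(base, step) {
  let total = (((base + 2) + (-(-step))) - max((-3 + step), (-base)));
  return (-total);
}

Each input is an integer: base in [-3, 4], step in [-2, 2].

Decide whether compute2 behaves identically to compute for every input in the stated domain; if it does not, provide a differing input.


Behavior is preserved: although arithmetic usage differs, the outputs never diverge.
As a probe, take base=-3, step=-2: compute runs total=-6, then returns 6; compute2 runs total=-6, then returns 6; both end at 6.
Every one of the 40 inputs gives matching results.
verdict: equivalent


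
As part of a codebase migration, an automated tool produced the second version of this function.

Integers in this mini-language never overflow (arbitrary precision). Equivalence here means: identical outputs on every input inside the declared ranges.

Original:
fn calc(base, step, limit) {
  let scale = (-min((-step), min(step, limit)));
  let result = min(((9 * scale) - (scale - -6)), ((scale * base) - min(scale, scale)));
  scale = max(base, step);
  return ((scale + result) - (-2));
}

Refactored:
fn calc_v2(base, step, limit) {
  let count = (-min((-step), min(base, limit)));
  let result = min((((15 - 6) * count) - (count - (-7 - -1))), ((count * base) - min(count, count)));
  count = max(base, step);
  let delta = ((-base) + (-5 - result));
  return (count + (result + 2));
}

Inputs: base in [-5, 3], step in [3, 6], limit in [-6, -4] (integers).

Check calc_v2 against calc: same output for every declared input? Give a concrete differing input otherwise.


At base=-5, step=3, limit=-4: calc gives -19, calc_v2 gives -25.
verdict: not equivalent; witness: base=-5, step=3, limit=-4


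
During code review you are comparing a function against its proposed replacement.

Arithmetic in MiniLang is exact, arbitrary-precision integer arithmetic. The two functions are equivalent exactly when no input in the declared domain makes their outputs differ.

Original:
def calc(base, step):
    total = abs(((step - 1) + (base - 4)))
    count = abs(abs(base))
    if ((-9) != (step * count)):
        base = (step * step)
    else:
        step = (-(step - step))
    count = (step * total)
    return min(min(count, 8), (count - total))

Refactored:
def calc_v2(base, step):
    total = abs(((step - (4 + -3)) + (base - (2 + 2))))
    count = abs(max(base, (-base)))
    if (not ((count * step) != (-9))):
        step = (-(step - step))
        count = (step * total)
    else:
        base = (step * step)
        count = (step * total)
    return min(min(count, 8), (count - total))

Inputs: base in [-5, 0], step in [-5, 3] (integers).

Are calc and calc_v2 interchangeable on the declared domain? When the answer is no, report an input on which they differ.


Equivalent — the differences include boolean connective usage differs; also min/max/abs usage differs; also statement counts differ; also arithmetic usage differs; also constant usage differs, yet no declared input distinguishes the two.
Spot check at base=-5, step=3 — calc: total=7, then count=5, then ((-9) != (step * count)) is true, then base=9, then count=21, then returns 8. calc_v2: total=7, then count=5, then (not ((count * step) != (-9))) is false, then base=9, then count=21, then returns 8. Both give 8.
Sweeping the whole domain (54 inputs) finds no disagreement.
verdict: equivalent


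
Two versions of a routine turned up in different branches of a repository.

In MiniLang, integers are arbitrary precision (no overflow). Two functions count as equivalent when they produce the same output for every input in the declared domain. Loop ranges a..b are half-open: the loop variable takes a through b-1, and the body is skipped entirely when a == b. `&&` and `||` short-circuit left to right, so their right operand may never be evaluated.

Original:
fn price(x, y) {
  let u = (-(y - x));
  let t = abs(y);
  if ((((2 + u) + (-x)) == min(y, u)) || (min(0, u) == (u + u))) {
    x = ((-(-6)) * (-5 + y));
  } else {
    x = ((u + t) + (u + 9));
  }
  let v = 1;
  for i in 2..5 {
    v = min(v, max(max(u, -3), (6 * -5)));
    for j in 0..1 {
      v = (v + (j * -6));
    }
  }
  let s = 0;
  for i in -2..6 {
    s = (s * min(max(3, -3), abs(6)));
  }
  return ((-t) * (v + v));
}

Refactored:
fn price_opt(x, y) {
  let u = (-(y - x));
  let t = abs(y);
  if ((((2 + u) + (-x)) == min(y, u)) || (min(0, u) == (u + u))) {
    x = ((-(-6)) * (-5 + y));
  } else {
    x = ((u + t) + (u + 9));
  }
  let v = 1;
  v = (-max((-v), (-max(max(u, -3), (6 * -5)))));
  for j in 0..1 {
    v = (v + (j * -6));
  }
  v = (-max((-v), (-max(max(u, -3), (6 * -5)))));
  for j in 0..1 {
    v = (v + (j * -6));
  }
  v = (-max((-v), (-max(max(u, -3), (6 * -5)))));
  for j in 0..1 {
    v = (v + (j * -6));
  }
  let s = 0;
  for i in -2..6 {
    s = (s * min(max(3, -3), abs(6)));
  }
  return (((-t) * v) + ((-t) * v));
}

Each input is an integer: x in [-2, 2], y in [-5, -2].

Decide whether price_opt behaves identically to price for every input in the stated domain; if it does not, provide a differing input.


Changes here: loop structure differs, and arithmetic usage differs, and min/max/abs usage differs, and statement counts differ, and constant usage differs; the full 20-point sweep finds no disagreement.
verdict: equivalent


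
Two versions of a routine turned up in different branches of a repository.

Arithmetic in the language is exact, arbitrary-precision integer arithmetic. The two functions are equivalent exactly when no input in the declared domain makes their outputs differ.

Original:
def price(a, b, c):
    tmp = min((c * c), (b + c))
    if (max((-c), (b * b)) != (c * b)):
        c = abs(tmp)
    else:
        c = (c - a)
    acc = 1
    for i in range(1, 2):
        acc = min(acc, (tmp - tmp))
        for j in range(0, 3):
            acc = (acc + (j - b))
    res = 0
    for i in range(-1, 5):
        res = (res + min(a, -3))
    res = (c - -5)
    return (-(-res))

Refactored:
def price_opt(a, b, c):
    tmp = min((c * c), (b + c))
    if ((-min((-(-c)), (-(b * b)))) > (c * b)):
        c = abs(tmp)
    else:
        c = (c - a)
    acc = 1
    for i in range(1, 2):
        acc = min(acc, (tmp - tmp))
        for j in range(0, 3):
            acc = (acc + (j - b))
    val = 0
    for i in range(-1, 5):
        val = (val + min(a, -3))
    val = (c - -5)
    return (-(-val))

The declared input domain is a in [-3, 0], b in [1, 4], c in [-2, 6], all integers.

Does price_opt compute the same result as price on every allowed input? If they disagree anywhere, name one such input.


Evaluate both at a=-3, b=1, c=2.
price: tmp=3, then (max((-c), (b * b)) != (c * b)) is true, then c=3, then acc=1, then (i=1), then acc=0, then (j=0), then acc=-1, then (j=1), then acc=-1, then (j=2), then acc=0, then res=0, then (i=-1), then res=-3, then (i=0), then res=-6, then (i=1), then res=-9, then (i=2), then res=-12, then (i=3), then res=-15, then (i=4), then res=-18, then res=8, then returns 8
price_opt: tmp=3, then ((-min((-(-c)), (-(b * b)))) > (c * b)) is false, then c=5, then acc=1, then (i=1), then acc=0, then (j=0), then acc=-1, then (j=1), then acc=-1, then (j=2), then acc=0, then val=0, then (i=-1), then val=-3, then (i=0), then val=-6, then (i=1), then val=-9, then (i=2), then val=-12, then (i=3), then val=-15, then (i=4), then val=-18, then val=10, then returns 10
8 against 10: the behavior changed.
verdict: not equivalent; witness: a=-3, b=1, c=2


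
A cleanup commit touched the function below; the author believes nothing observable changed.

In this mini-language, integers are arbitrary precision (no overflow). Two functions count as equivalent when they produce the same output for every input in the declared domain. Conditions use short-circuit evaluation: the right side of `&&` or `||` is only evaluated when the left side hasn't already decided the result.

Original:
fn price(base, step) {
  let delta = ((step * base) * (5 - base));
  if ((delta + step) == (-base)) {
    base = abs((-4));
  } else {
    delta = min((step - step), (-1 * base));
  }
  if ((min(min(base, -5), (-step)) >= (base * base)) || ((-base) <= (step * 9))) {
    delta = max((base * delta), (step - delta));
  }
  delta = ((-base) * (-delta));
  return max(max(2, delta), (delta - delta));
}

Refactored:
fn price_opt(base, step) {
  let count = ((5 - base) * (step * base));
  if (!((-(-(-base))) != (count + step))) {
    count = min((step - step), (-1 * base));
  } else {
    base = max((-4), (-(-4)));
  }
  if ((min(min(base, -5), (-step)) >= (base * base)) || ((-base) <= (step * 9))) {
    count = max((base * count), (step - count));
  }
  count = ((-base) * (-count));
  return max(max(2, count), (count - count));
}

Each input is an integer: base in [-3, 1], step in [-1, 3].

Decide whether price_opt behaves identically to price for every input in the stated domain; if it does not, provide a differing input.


At base=-3, step=-1: price gives 2, price_opt gives 96.
verdict: not equivalent; witness: base=-3, step=-1


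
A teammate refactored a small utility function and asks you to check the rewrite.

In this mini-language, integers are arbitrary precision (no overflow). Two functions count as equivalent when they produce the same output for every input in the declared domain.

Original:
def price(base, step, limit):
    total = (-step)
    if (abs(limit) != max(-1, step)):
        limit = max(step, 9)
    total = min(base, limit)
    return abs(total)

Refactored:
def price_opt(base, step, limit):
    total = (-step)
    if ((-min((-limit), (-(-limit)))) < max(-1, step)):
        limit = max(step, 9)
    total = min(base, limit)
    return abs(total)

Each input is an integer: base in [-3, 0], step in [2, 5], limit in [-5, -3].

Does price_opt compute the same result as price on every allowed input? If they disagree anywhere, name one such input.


Run the pair on base=-3, step=2, limit=-5.
price: total becomes -2; next (abs(limit) != max(-1, step)) evaluates to true; next limit becomes 9; next total becomes -3; next final value 3
price_opt: total becomes -2; next ((-min((-limit), (-(-limit)))) < max(-1, step)) evaluates to false; next total becomes -5; next final value 5
3 and 5 differ, so these are not the same function on this domain.
verdict: not equivalent; witness: base=-3, step=2, limit=-5


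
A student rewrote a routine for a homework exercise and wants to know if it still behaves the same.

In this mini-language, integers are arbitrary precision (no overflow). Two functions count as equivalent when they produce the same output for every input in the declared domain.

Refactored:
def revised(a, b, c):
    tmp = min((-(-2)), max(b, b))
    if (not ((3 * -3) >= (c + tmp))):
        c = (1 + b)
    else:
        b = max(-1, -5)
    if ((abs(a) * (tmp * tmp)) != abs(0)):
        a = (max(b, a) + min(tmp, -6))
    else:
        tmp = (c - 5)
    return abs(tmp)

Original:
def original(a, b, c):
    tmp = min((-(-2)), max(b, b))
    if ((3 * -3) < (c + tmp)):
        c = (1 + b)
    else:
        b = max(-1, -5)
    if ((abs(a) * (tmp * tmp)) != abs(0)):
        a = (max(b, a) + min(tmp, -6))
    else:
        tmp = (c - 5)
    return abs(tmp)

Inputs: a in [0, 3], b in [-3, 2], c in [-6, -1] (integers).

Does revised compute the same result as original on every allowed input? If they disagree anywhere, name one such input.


This is a faithful refactor — comparison usage differs, boolean connective usage differs, but the computed results match everywhere.
Spot check at a=0, b=-2, c=-6 — original: tmp becomes -2; next ((3 * -3) < (c + tmp)) evaluates to true; next c becomes -1; next ((abs(a) * (tmp * tmp)) != abs(0)) evaluates to false; next tmp becomes -6; next final value 6. revised: tmp becomes -2; next (not ((3 * -3) >= (c + tmp))) evaluates to true; next c becomes -1; next ((abs(a) * (tmp * tmp)) != abs(0)) evaluates to false; next tmp becomes -6; next final value 6. Both give 6.
An exhaustive pass over the 144 declared inputs shows identical outputs.
verdict: equivalent


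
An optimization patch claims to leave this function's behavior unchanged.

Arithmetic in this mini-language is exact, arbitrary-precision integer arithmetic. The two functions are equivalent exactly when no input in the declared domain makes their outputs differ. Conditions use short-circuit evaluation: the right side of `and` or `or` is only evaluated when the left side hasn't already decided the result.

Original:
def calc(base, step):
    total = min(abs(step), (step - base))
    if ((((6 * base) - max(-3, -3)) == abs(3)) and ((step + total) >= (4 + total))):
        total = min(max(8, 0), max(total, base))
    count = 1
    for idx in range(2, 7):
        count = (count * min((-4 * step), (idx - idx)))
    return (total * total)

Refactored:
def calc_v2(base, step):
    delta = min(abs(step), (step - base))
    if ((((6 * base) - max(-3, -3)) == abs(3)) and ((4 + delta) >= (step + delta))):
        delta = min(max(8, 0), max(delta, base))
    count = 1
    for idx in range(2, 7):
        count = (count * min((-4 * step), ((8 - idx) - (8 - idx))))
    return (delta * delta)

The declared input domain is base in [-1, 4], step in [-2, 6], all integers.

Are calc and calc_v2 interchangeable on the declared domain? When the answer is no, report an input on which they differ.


Take base=0, step=-2.
calc: total becomes -2; next ((((6 * base) - max(-3, -3)) == abs(3)) and ((step + total) >= (4 + total))) evaluates to false; next count becomes 1; next at idx=2:; next count becomes 0; next at idx=3:; next count becomes 0; next at idx=4:; next count becomes 0; next at idx=5:; next count becomes 0; next at idx=6:; next count becomes 0; next final value 4
calc_v2: delta becomes -2; next ((((6 * base) - max(-3, -3)) == abs(3)) and ((4 + delta) >= (step + delta))) evaluates to true; next delta becomes 0; next count becomes 1; next at idx=2:; next count becomes 0; next at idx=3:; next count becomes 0; next at idx=4:; next count becomes 0; next at idx=5:; next count becomes 0; next at idx=6:; next count becomes 0; next final value 0
4 != 0, so the rewrite changes behavior.
verdict: not equivalent; witness: base=0, step=-2


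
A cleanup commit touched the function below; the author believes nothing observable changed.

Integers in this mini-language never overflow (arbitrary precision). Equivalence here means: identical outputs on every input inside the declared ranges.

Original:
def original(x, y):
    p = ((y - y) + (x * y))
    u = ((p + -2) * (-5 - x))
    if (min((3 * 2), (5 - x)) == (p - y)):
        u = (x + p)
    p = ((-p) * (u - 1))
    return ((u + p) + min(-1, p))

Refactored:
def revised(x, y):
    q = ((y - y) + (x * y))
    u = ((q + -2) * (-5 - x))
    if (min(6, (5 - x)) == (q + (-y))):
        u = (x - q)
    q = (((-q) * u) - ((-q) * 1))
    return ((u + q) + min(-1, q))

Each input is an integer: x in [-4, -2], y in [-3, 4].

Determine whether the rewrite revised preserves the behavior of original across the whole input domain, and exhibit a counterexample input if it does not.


At x=-2, y=-2: original gives -6, revised gives 21.
verdict: not equivalent; witness: x=-2, y=-2


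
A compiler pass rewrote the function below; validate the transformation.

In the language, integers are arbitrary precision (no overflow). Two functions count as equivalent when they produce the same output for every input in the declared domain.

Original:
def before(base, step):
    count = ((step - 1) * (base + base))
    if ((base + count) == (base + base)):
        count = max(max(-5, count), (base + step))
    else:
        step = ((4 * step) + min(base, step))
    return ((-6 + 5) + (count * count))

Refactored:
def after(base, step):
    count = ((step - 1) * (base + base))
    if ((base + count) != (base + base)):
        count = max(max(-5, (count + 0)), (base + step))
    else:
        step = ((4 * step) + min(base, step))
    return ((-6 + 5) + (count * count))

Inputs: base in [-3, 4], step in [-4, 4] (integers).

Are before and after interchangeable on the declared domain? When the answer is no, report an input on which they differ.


Input base=-3, step=2: 35 from before versus 0 from after.
verdict: not equivalent; witness: base=-3, step=2


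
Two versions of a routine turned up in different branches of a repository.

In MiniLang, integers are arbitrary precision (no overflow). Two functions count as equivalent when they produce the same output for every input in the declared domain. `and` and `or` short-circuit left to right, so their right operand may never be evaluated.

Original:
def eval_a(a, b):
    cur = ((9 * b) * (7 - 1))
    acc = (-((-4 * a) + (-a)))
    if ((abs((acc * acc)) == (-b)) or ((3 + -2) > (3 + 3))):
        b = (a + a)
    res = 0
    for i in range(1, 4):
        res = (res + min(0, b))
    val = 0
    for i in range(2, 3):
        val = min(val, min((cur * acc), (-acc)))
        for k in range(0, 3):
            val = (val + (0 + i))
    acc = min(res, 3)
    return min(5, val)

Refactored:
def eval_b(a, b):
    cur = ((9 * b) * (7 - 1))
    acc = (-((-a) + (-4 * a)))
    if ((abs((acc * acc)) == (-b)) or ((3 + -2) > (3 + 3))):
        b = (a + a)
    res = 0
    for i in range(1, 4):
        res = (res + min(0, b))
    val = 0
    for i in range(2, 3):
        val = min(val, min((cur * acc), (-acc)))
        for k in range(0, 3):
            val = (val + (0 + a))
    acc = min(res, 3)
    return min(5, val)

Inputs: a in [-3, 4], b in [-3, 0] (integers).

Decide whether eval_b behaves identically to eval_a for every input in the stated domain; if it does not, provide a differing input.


At a=-3, b=-3: eval_a gives 5, eval_b gives -9.
verdict: not equivalent; witness: a=-3, b=-3


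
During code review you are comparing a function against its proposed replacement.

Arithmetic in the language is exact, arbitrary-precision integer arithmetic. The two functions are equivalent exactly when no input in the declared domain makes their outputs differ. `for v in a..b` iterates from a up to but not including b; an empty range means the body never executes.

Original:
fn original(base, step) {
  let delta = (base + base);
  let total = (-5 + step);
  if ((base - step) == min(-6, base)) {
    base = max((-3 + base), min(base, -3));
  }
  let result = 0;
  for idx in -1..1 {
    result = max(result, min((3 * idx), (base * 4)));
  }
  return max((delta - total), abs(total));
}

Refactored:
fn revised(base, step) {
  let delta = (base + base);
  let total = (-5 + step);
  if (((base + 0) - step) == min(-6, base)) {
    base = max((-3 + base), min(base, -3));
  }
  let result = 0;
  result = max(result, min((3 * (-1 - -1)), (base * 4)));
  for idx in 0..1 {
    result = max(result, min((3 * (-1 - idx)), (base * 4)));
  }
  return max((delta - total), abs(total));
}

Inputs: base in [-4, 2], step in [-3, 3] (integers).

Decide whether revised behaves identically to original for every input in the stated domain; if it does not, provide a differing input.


Side by side, the visible changes include: loop structure differs, arithmetic usage differs, constant usage differs, min/max/abs usage differs, statement counts differ.
Tracing base=-4, step=3: original: delta=-8, then total=-2, then ((base - step) == min(-6, base)) is false, then result=0, then (idx=-1), then result=0, then (idx=0), then result=0, then returns 2 | revised: delta=-8, then total=-2, then (((base + 0) - step) == min(-6, base)) is false, then result=0, then result=0, then (idx=0), then result=0, then returns 2 — matching result 2.
An exhaustive pass over the 49 declared inputs shows identical outputs.
verdict: equivalent


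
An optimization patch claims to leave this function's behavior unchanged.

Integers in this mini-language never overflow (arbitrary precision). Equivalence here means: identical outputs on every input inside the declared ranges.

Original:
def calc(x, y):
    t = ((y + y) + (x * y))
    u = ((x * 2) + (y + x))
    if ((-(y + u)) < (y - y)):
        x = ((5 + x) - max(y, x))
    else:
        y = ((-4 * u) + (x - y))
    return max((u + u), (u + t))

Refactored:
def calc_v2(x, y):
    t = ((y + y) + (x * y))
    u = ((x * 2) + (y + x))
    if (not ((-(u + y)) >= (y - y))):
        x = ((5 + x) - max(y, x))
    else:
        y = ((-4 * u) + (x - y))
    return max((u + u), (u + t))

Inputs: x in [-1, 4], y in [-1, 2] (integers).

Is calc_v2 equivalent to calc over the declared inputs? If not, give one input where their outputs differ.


Equivalent — the differences include boolean connective usage differs, plus comparison usage differs, yet no declared input distinguishes the two.
As a probe, take x=0, y=2: calc runs t = 4; u = 2; ((-(y + u)) < (y - y)) -> true; x = 3; return 6; calc_v2 runs t = 4; u = 2; (not ((-(u + y)) >= (y - y))) -> true; x = 3; return 6; both end at 6.
Every one of the 24 inputs gives matching results.
verdict: equivalent


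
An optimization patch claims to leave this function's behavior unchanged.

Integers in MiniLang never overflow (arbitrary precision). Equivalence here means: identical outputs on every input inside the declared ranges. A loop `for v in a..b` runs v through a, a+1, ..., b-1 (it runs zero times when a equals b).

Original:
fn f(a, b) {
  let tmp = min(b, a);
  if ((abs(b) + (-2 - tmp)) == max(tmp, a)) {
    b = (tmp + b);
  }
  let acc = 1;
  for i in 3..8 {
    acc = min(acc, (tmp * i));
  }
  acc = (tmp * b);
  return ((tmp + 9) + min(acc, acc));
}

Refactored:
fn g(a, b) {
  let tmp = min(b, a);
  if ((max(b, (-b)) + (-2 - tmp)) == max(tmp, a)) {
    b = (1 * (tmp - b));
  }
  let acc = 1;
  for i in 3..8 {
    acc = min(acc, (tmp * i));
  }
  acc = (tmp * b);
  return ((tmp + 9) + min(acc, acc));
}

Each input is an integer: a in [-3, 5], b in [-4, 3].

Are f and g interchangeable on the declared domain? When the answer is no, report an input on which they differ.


Consider the input a=0, b=-1.
f: tmp=-1, then ((abs(b) + (-2 - tmp)) == max(tmp, a)) is true, then b=-2, then acc=1, then (i=3), then acc=-3, then (i=4), then acc=-4, then (i=5), then acc=-5, then (i=6), then acc=-6, then (i=7), then acc=-7, then acc=2, then returns 10
g: tmp=-1, then ((max(b, (-b)) + (-2 - tmp)) == max(tmp, a)) is true, then b=0, then acc=1, then (i=3), then acc=-3, then (i=4), then acc=-4, then (i=5), then acc=-5, then (i=6), then acc=-6, then (i=7), then acc=-7, then acc=0, then returns 8
10 != 8, so the rewrite changes behavior.
verdict: not equivalent; witness: a=0, b=-1
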